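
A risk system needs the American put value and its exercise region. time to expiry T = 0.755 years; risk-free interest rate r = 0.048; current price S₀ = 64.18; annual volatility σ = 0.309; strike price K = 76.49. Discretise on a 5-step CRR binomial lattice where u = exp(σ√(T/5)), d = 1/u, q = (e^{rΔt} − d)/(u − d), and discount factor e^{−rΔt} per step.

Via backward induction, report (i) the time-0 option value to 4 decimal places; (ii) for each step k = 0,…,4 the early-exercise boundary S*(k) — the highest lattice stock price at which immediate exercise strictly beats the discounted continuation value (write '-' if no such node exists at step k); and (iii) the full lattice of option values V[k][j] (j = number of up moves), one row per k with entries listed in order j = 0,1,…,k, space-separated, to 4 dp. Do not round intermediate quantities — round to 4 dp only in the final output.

Δt=0.15100  u=1.12758  d=0.88686  q=0.50024  discount=0.99278
step 5 (expiry): payoffs max(K−S,0) = 41.2802 31.7230 19.5716 4.1219 0.0000 0.0000
step 4: (k=4,j=0): S=39.7019, (K−S)⁺=36.7881, hold=36.2358 ⇒ V=36.7881 exercise | (k=4,j=1): S=50.4784, (K−S)⁺=26.0116, hold=25.4592 ⇒ V=26.0116 exercise | (k=4,j=2): S=64.1800, (K−S)⁺=12.3100, hold=11.7576 ⇒ V=12.3100 exercise | (k=4,j=3): S=81.6008, (K−S)⁺=0.0000, hold=2.0451 ⇒ V=2.0451 continue | (k=4,j=4): S=103.7501, (K−S)⁺=0.0000, hold=0.0000 ⇒ V=0.0000 continue  boundary S*=64.1800
step 3: (k=3,j=0): S=44.7670, (K−S)⁺=31.7230, hold=31.1706 ⇒ V=31.7230 exercise | (k=3,j=1): S=56.9184, (K−S)⁺=19.5716, hold=19.0192 ⇒ V=19.5716 exercise | (k=3,j=2): S=72.3681, (K−S)⁺=4.1219, hold=7.1233 ⇒ V=7.1233 continue | (k=3,j=3): S=92.0114, (K−S)⁺=0.0000, hold=1.0147 ⇒ V=1.0147 continue  boundary S*=56.9184
step 2: (k=2,j=0): S=50.4784, (K−S)⁺=26.0116, hold=25.4592 ⇒ V=26.0116 exercise | (k=2,j=1): S=64.1800, (K−S)⁺=12.3100, hold=13.2482 ⇒ V=13.2482 continue | (k=2,j=2): S=81.6008, (K−S)⁺=0.0000, hold=4.0382 ⇒ V=4.0382 continue  boundary S*=50.4784
step 1: (k=1,j=0): S=56.9184, (K−S)⁺=19.5716, hold=19.4851 ⇒ V=19.5716 exercise | (k=1,j=1): S=72.3681, (K−S)⁺=4.1219, hold=8.5786 ⇒ V=8.5786 continue  boundary S*=56.9184
step 0: (k=0,j=0): S=64.1800, (K−S)⁺=12.3100, hold=13.9709 ⇒ V=13.9709 continue  boundary S*=-

price = 13.9709
boundary = - 56.9184 50.4784 56.9184 64.1800
tree:
13.9709
19.5716 8.5786
26.0116 13.2482 4.0382
31.7230 19.5716 7.1233 1.0147
36.7881 26.0116 12.3100 2.0451 0.0000
41.2802 31.7230 19.5716 4.1219 0.0000 0.0000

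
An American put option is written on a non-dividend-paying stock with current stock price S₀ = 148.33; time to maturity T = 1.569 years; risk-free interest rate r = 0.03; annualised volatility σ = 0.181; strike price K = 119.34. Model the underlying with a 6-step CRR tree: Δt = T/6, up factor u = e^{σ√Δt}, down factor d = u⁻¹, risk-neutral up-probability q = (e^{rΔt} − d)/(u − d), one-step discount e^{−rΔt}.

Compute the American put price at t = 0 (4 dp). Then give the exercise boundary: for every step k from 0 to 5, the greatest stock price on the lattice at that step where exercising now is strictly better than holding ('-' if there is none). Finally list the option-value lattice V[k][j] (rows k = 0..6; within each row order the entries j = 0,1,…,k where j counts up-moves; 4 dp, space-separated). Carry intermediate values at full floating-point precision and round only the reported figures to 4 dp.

params: Δt=0.26150 u=1.09698 d=0.91160 q=0.51936 e^(-rΔt)=0.99219
t_6 payoffs: 34.2175 16.9072 0.0000 0.0000 0.0000 0.0000 0.0000
t_5: node(5,0) S=93.3774 payoff=25.9626 vs cont=25.0301 → 25.9626 [stop]  node(5,1) S=112.3664 payoff=6.9736 vs cont=8.0627 → 8.0627 [wait]  node(5,2) S=135.2171 payoff=0.0000 vs cont=0.0000 → 0.0000 [wait]  node(5,3) S=162.7146 payoff=0.0000 vs cont=0.0000 → 0.0000 [wait]  node(5,4) S=195.8039 payoff=0.0000 vs cont=0.0000 → 0.0000 [wait]  node(5,5) S=235.6223 payoff=0.0000 vs cont=0.0000 → 0.0000 [wait]  ⇒ S*(5)=93.3774
t_4: node(4,0) S=102.4328 payoff=16.9072 vs cont=16.5359 → 16.9072 [stop]  node(4,1) S=123.2634 payoff=0.0000 vs cont=3.8450 → 3.8450 [wait]  node(4,2) S=148.3300 payoff=0.0000 vs cont=0.0000 → 0.0000 [wait]  node(4,3) S=178.4941 payoff=0.0000 vs cont=0.0000 → 0.0000 [wait]  node(4,4) S=214.7924 payoff=0.0000 vs cont=0.0000 → 0.0000 [wait]  ⇒ S*(4)=102.4328
t_3: node(3,0) S=112.3664 payoff=6.9736 vs cont=10.0441 → 10.0441 [wait]  node(3,1) S=135.2171 payoff=0.0000 vs cont=1.8336 → 1.8336 [wait]  node(3,2) S=162.7146 payoff=0.0000 vs cont=0.0000 → 0.0000 [wait]  node(3,3) S=195.8039 payoff=0.0000 vs cont=0.0000 → 0.0000 [wait]  ⇒ S*(3)=-
t_2: node(2,0) S=123.2634 payoff=0.0000 vs cont=5.7347 → 5.7347 [wait]  node(2,1) S=148.3300 payoff=0.0000 vs cont=0.8744 → 0.8744 [wait]  node(2,2) S=178.4941 payoff=0.0000 vs cont=0.0000 → 0.0000 [wait]  ⇒ S*(2)=-
t_1: node(1,0) S=135.2171 payoff=0.0000 vs cont=3.1854 → 3.1854 [wait]  node(1,1) S=162.7146 payoff=0.0000 vs cont=0.4170 → 0.4170 [wait]  ⇒ S*(1)=-
t_0: node(0,0) S=148.3300 payoff=0.0000 vs cont=1.7339 → 1.7339 [wait]  ⇒ S*(0)=-

price = 1.7339
boundary = - - - - 102.4328 93.3774
tree:
1.7339
3.1854 0.4170
5.7347 0.8744 0.0000
10.0441 1.8336 0.0000 0.0000
16.9072 3.8450 0.0000 0.0000 0.0000
25.9626 8.0627 0.0000 0.0000 0.0000 0.0000
34.2175 16.9072 0.0000 0.0000 0.0000 0.0000 0.0000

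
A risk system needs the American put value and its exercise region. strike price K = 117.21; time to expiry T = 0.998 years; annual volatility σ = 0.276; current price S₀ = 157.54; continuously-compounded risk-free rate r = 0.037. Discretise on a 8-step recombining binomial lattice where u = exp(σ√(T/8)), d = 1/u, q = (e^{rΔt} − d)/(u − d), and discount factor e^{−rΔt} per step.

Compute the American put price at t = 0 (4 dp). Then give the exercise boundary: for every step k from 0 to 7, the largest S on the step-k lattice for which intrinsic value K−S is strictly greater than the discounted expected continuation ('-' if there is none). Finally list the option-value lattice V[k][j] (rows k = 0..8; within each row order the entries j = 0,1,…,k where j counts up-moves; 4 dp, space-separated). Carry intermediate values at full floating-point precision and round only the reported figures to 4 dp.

Δt=0.12475  u=1.10239  d=0.90712  q=0.49934  discount=0.99539
step 8 (expiry): payoffs max(K−S,0) = 44.9830 29.4346 10.5393 0.0000 0.0000 0.0000 0.0000 0.0000 0.0000
step 7: (k=7,j=0): S=79.6226, (K−S)⁺=37.5874, hold=37.0477 ⇒ V=37.5874 exercise | (k=7,j=1): S=96.7629, (K−S)⁺=20.4471, hold=19.9073 ⇒ V=20.4471 exercise | (k=7,j=2): S=117.5931, (K−S)⁺=0.0000, hold=5.2523 ⇒ V=5.2523 continue | (k=7,j=3): S=142.9073, (K−S)⁺=0.0000, hold=0.0000 ⇒ V=0.0000 continue | (k=7,j=4): S=173.6710, (K−S)⁺=0.0000, hold=0.0000 ⇒ V=0.0000 continue | (k=7,j=5): S=211.0571, (K−S)⁺=0.0000, hold=0.0000 ⇒ V=0.0000 continue | (k=7,j=6): S=256.4913, (K−S)⁺=0.0000, hold=0.0000 ⇒ V=0.0000 continue | (k=7,j=7): S=311.7062, (K−S)⁺=0.0000, hold=0.0000 ⇒ V=0.0000 continue  boundary S*=96.7629
step 6: (k=6,j=0): S=87.7754, (K−S)⁺=29.4346, hold=28.8949 ⇒ V=29.4346 exercise | (k=6,j=1): S=106.6707, (K−S)⁺=10.5393, hold=12.8005 ⇒ V=12.8005 continue | (k=6,j=2): S=129.6338, (K−S)⁺=0.0000, hold=2.6175 ⇒ V=2.6175 continue | (k=6,j=3): S=157.5400, (K−S)⁺=0.0000, hold=0.0000 ⇒ V=0.0000 continue | (k=6,j=4): S=191.4536, (K−S)⁺=0.0000, hold=0.0000 ⇒ V=0.0000 continue | (k=6,j=5): S=232.6678, (K−S)⁺=0.0000, hold=0.0000 ⇒ V=0.0000 continue | (k=6,j=6): S=282.7542, (K−S)⁺=0.0000, hold=0.0000 ⇒ V=0.0000 continue  boundary S*=87.7754
step 5: (k=5,j=0): S=96.7629, (K−S)⁺=20.4471, hold=21.0312 ⇒ V=21.0312 continue | (k=5,j=1): S=117.5931, (K−S)⁺=0.0000, hold=7.6802 ⇒ V=7.6802 continue | (k=5,j=2): S=142.9073, (K−S)⁺=0.0000, hold=1.3044 ⇒ V=1.3044 continue | (k=5,j=3): S=173.6710, (K−S)⁺=0.0000, hold=0.0000 ⇒ V=0.0000 continue | (k=5,j=4): S=211.0571, (K−S)⁺=0.0000, hold=0.0000 ⇒ V=0.0000 continue | (k=5,j=5): S=256.4913, (K−S)⁺=0.0000, hold=0.0000 ⇒ V=0.0000 continue  boundary S*=-
step 4: (k=4,j=0): S=106.6707, (K−S)⁺=10.5393, hold=14.2984 ⇒ V=14.2984 continue | (k=4,j=1): S=129.6338, (K−S)⁺=0.0000, hold=4.4758 ⇒ V=4.4758 continue | (k=4,j=2): S=157.5400, (K−S)⁺=0.0000, hold=0.6501 ⇒ V=0.6501 continue | (k=4,j=3): S=191.4536, (K−S)⁺=0.0000, hold=0.0000 ⇒ V=0.0000 continue | (k=4,j=4): S=232.6678, (K−S)⁺=0.0000, hold=0.0000 ⇒ V=0.0000 continue  boundary S*=-
step 3: (k=3,j=0): S=117.5931, (K−S)⁺=0.0000, hold=9.3503 ⇒ V=9.3503 continue | (k=3,j=1): S=142.9073, (K−S)⁺=0.0000, hold=2.5536 ⇒ V=2.5536 continue | (k=3,j=2): S=173.6710, (K−S)⁺=0.0000, hold=0.3240 ⇒ V=0.3240 continue | (k=3,j=3): S=211.0571, (K−S)⁺=0.0000, hold=0.0000 ⇒ V=0.0000 continue  boundary S*=-
step 2: (k=2,j=0): S=129.6338, (K−S)⁺=0.0000, hold=5.9290 ⇒ V=5.9290 continue | (k=2,j=1): S=157.5400, (K−S)⁺=0.0000, hold=1.4336 ⇒ V=1.4336 continue | (k=2,j=2): S=191.4536, (K−S)⁺=0.0000, hold=0.1614 ⇒ V=0.1614 continue  boundary S*=-
step 1: (k=1,j=0): S=142.9073, (K−S)⁺=0.0000, hold=3.6673 ⇒ V=3.6673 continue | (k=1,j=1): S=173.6710, (K−S)⁺=0.0000, hold=0.7947 ⇒ V=0.7947 continue  boundary S*=-
step 0: (k=0,j=0): S=157.5400, (K−S)⁺=0.0000, hold=2.2226 ⇒ V=2.2226 continue  boundary S*=-

price = 2.2226
boundary = - - - - - - 87.7754 96.7629
tree:
2.2226
3.6673 0.7947
5.9290 1.4336 0.1614
9.3503 2.5536 0.3240 0.0000
14.2984 4.4758 0.6501 0.0000 0.0000
21.0312 7.6802 1.3044 0.0000 0.0000 0.0000
29.4346 12.8005 2.6175 0.0000 0.0000 0.0000 0.0000
37.5874 20.4471 5.2523 0.0000 0.0000 0.0000 0.0000 0.0000
44.9830 29.4346 10.5393 0.0000 0.0000 0.0000 0.0000 0.0000 0.0000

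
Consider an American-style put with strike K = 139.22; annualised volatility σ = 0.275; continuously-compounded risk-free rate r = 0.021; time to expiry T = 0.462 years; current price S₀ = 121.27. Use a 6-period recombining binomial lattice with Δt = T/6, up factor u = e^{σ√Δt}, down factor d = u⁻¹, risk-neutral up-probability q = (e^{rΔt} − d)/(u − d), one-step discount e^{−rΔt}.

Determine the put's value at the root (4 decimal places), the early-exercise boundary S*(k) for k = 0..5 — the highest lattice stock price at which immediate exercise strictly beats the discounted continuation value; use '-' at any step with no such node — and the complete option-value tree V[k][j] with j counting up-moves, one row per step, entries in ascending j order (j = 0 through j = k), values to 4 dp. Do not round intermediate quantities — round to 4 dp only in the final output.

Δt=0.07700  u=1.07930  d=0.92653  q=0.49153  discount=0.99838
step 6 (expiry): payoffs max(K−S,0) = 62.5000 49.8503 35.1149 17.9500 0.0000 0.0000 0.0000
step 5: (k=5,j=0): S=82.8037, (K−S)⁺=56.4163, hold=56.1914 ⇒ V=56.4163 exercise | (k=5,j=1): S=96.4564, (K−S)⁺=42.7636, hold=42.5386 ⇒ V=42.7636 exercise | (k=5,j=2): S=112.3602, (K−S)⁺=26.8598, hold=26.6348 ⇒ V=26.8598 exercise | (k=5,j=3): S=130.8863, (K−S)⁺=8.3337, hold=9.1124 ⇒ V=9.1124 continue | (k=5,j=4): S=152.4669, (K−S)⁺=0.0000, hold=0.0000 ⇒ V=0.0000 continue | (k=5,j=5): S=177.6058, (K−S)⁺=0.0000, hold=0.0000 ⇒ V=0.0000 continue  boundary S*=112.3602
step 4: (k=4,j=0): S=89.3697, (K−S)⁺=49.8503, hold=49.6253 ⇒ V=49.8503 exercise | (k=4,j=1): S=104.1051, (K−S)⁺=35.1149, hold=34.8900 ⇒ V=35.1149 exercise | (k=4,j=2): S=121.2700, (K−S)⁺=17.9500, hold=18.1072 ⇒ V=18.1072 continue | (k=4,j=3): S=141.2651, (K−S)⁺=0.0000, hold=4.6259 ⇒ V=4.6259 continue | (k=4,j=4): S=164.5570, (K−S)⁺=0.0000, hold=0.0000 ⇒ V=0.0000 continue  boundary S*=104.1051
step 3: (k=3,j=0): S=96.4564, (K−S)⁺=42.7636, hold=42.5386 ⇒ V=42.7636 exercise | (k=3,j=1): S=112.3602, (K−S)⁺=26.8598, hold=26.7120 ⇒ V=26.8598 exercise | (k=3,j=2): S=130.8863, (K−S)⁺=8.3337, hold=11.4623 ⇒ V=11.4623 continue | (k=3,j=3): S=152.4669, (K−S)⁺=0.0000, hold=2.3484 ⇒ V=2.3484 continue  boundary S*=112.3602
step 2: (k=2,j=0): S=104.1051, (K−S)⁺=35.1149, hold=34.8900 ⇒ V=35.1149 exercise | (k=2,j=1): S=121.2700, (K−S)⁺=17.9500, hold=19.2603 ⇒ V=19.2603 continue | (k=2,j=2): S=141.2651, (K−S)⁺=0.0000, hold=6.9713 ⇒ V=6.9713 continue  boundary S*=104.1051
step 1: (k=1,j=0): S=112.3602, (K−S)⁺=26.8598, hold=27.2779 ⇒ V=27.2779 continue | (k=1,j=1): S=130.8863, (K−S)⁺=8.3337, hold=13.1986 ⇒ V=13.1986 continue  boundary S*=-
step 0: (k=0,j=0): S=121.2700, (K−S)⁺=17.9500, hold=20.3246 ⇒ V=20.3246 continue  boundary S*=-

price = 20.3246
boundary = - - 104.1051 112.3602 104.1051 112.3602
tree:
20.3246
27.2779 13.1986
35.1149 19.2603 6.9713
42.7636 26.8598 11.4623 2.3484
49.8503 35.1149 18.1072 4.6259 0.0000
56.4163 42.7636 26.8598 9.1124 0.0000 0.0000
62.5000 49.8503 35.1149 17.9500 0.0000 0.0000 0.0000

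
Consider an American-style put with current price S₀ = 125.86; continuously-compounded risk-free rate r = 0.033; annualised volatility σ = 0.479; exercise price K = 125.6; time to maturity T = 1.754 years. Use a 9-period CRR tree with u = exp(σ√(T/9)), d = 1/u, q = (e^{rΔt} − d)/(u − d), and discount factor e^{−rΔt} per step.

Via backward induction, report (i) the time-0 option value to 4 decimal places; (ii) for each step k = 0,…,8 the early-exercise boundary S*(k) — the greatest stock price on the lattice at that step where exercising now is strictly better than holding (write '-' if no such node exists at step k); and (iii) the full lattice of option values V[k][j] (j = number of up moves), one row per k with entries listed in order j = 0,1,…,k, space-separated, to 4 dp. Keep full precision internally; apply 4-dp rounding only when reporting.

price = 28.4726
boundary = - - - - 54.0186 66.7390 54.0186 66.7390 82.4547
tree:
28.4726
37.4513 18.4340
47.9261 25.7990 10.1311
59.5141 35.1263 15.3179 4.2439
71.5814 46.3188 22.6075 7.0590 1.0311
81.8773 58.8610 32.3873 11.5561 1.9306 0.0000
90.2108 71.5814 44.7009 18.5271 3.6149 0.0000 0.0000
96.9559 81.8773 58.8610 28.8664 6.7684 0.0000 0.0000 0.0000
102.4154 90.2108 71.5814 43.1453 12.6731 0.0000 0.0000 0.0000 0.0000
106.8344 96.9559 81.8773 58.8610 23.7287 0.0000 0.0000 0.0000 0.0000 0.0000

Δt=0.19489  u=1.23548  d=0.80940  q=0.46247  discount=0.99359
step 9 (expiry): payoffs max(K−S,0) = 106.8344 96.9559 81.8773 58.8610 23.7287 0.0000 0.0000 0.0000 0.0000 0.0000
step 8: (k=8,j=0): S=23.1846, (K−S)⁺=102.4154, hold=101.6102 ⇒ V=102.4154 exercise | (k=8,j=1): S=35.3892, (K−S)⁺=90.2108, hold=89.4056 ⇒ V=90.2108 exercise | (k=8,j=2): S=54.0186, (K−S)⁺=71.5814, hold=70.7762 ⇒ V=71.5814 exercise | (k=8,j=3): S=82.4547, (K−S)⁺=43.1453, hold=42.3401 ⇒ V=43.1453 exercise | (k=8,j=4): S=125.8600, (K−S)⁺=0.0000, hold=12.6731 ⇒ V=12.6731 continue | (k=8,j=5): S=192.1144, (K−S)⁺=0.0000, hold=0.0000 ⇒ V=0.0000 continue | (k=8,j=6): S=293.2460, (K−S)⁺=0.0000, hold=0.0000 ⇒ V=0.0000 continue | (k=8,j=7): S=447.6146, (K−S)⁺=0.0000, hold=0.0000 ⇒ V=0.0000 continue | (k=8,j=8): S=683.2449, (K−S)⁺=0.0000, hold=0.0000 ⇒ V=0.0000 continue  boundary S*=82.4547
step 7: (k=7,j=0): S=28.6441, (K−S)⁺=96.9559, hold=96.1507 ⇒ V=96.9559 exercise | (k=7,j=1): S=43.7227, (K−S)⁺=81.8773, hold=81.0721 ⇒ V=81.8773 exercise | (k=7,j=2): S=66.7390, (K−S)⁺=58.8610, hold=58.0559 ⇒ V=58.8610 exercise | (k=7,j=3): S=101.8713, (K−S)⁺=23.7287, hold=28.8664 ⇒ V=28.8664 continue | (k=7,j=4): S=155.4976, (K−S)⁺=0.0000, hold=6.7684 ⇒ V=6.7684 continue | (k=7,j=5): S=237.3537, (K−S)⁺=0.0000, hold=0.0000 ⇒ V=0.0000 continue | (k=7,j=6): S=362.2999, (K−S)⁺=0.0000, hold=0.0000 ⇒ V=0.0000 continue | (k=7,j=7): S=553.0193, (K−S)⁺=0.0000, hold=0.0000 ⇒ V=0.0000 continue  boundary S*=66.7390
step 6: (k=6,j=0): S=35.3892, (K−S)⁺=90.2108, hold=89.4056 ⇒ V=90.2108 exercise | (k=6,j=1): S=54.0186, (K−S)⁺=71.5814, hold=70.7762 ⇒ V=71.5814 exercise | (k=6,j=2): S=82.4547, (K−S)⁺=43.1453, hold=44.7009 ⇒ V=44.7009 continue | (k=6,j=3): S=125.8600, (K−S)⁺=0.0000, hold=18.5271 ⇒ V=18.5271 continue | (k=6,j=4): S=192.1144, (K−S)⁺=0.0000, hold=3.6149 ⇒ V=3.6149 continue | (k=6,j=5): S=293.2460, (K−S)⁺=0.0000, hold=0.0000 ⇒ V=0.0000 continue | (k=6,j=6): S=447.6146, (K−S)⁺=0.0000, hold=0.0000 ⇒ V=0.0000 continue  boundary S*=54.0186
step 5: (k=5,j=0): S=43.7227, (K−S)⁺=81.8773, hold=81.0721 ⇒ V=81.8773 exercise | (k=5,j=1): S=66.7390, (K−S)⁺=58.8610, hold=58.7707 ⇒ V=58.8610 exercise | (k=5,j=2): S=101.8713, (K−S)⁺=23.7287, hold=32.3873 ⇒ V=32.3873 continue | (k=5,j=3): S=155.4976, (K−S)⁺=0.0000, hold=11.5561 ⇒ V=11.5561 continue | (k=5,j=4): S=237.3537, (K−S)⁺=0.0000, hold=1.9306 ⇒ V=1.9306 continue | (k=5,j=5): S=362.2999, (K−S)⁺=0.0000, hold=0.0000 ⇒ V=0.0000 continue  boundary S*=66.7390
step 4: (k=4,j=0): S=54.0186, (K−S)⁺=71.5814, hold=70.7762 ⇒ V=71.5814 exercise | (k=4,j=1): S=82.4547, (K−S)⁺=43.1453, hold=46.3188 ⇒ V=46.3188 continue | (k=4,j=2): S=125.8600, (K−S)⁺=0.0000, hold=22.6075 ⇒ V=22.6075 continue | (k=4,j=3): S=192.1144, (K−S)⁺=0.0000, hold=7.0590 ⇒ V=7.0590 continue | (k=4,j=4): S=293.2460, (K−S)⁺=0.0000, hold=1.0311 ⇒ V=1.0311 continue  boundary S*=54.0186
step 3: (k=3,j=0): S=66.7390, (K−S)⁺=58.8610, hold=59.5141 ⇒ V=59.5141 continue | (k=3,j=1): S=101.8713, (K−S)⁺=23.7287, hold=35.1263 ⇒ V=35.1263 continue | (k=3,j=2): S=155.4976, (K−S)⁺=0.0000, hold=15.3179 ⇒ V=15.3179 continue | (k=3,j=3): S=237.3537, (K−S)⁺=0.0000, hold=4.2439 ⇒ V=4.2439 continue  boundary S*=-
step 2: (k=2,j=0): S=82.4547, (K−S)⁺=43.1453, hold=47.9261 ⇒ V=47.9261 continue | (k=2,j=1): S=125.8600, (K−S)⁺=0.0000, hold=25.7990 ⇒ V=25.7990 continue | (k=2,j=2): S=192.1144, (K−S)⁺=0.0000, hold=10.1311 ⇒ V=10.1311 continue  boundary S*=-
step 1: (k=1,j=0): S=101.8713, (K−S)⁺=23.7287, hold=37.4513 ⇒ V=37.4513 continue | (k=1,j=1): S=155.4976, (K−S)⁺=0.0000, hold=18.4340 ⇒ V=18.4340 continue  boundary S*=-
step 0: (k=0,j=0): S=125.8600, (K−S)⁺=0.0000, hold=28.4726 ⇒ V=28.4726 continue  boundary S*=-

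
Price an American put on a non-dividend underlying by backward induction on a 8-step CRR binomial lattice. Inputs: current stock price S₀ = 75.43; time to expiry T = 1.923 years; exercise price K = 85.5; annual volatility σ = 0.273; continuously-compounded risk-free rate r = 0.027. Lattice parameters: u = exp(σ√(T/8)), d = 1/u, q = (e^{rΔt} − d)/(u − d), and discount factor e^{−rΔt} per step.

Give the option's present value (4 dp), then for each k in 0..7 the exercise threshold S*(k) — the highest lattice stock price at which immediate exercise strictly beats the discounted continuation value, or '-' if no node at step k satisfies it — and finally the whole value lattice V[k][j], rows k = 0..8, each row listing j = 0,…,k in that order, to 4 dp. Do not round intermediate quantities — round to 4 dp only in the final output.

params: Δt=0.24038 u=1.14322 d=0.87472 q=0.49084 e^(-rΔt)=0.99353
t_8 payoffs: 59.6469 51.7113 41.3400 27.7853 10.0700 0.0000 0.0000 0.0000 0.0000
t_7: node(7,0) S=29.5558 payoff=55.9442 vs cont=55.3911 → 55.9442 [stop]  node(7,1) S=38.6278 payoff=46.8722 vs cont=46.3191 → 46.8722 [stop]  node(7,2) S=50.4844 payoff=35.0156 vs cont=34.4624 → 35.0156 [stop]  node(7,3) S=65.9805 payoff=19.5195 vs cont=18.9664 → 19.5195 [stop]  node(7,4) S=86.2329 payoff=0.0000 vs cont=5.0941 → 5.0941 [wait]  node(7,5) S=112.7017 payoff=0.0000 vs cont=0.0000 → 0.0000 [wait]  node(7,6) S=147.2951 payoff=0.0000 vs cont=0.0000 → 0.0000 [wait]  node(7,7) S=192.5067 payoff=0.0000 vs cont=0.0000 → 0.0000 [wait]  ⇒ S*(7)=65.9805
t_6: node(6,0) S=33.7887 payoff=51.7113 vs cont=51.1582 → 51.7113 [stop]  node(6,1) S=44.1600 payoff=41.3400 vs cont=40.7869 → 41.3400 [stop]  node(6,2) S=57.7147 payoff=27.7853 vs cont=27.2322 → 27.7853 [stop]  node(6,3) S=75.4300 payoff=10.0700 vs cont=12.3585 → 12.3585 [wait]  node(6,4) S=98.5829 payoff=0.0000 vs cont=2.5769 → 2.5769 [wait]  node(6,5) S=128.8426 payoff=0.0000 vs cont=0.0000 → 0.0000 [wait]  node(6,6) S=168.3903 payoff=0.0000 vs cont=0.0000 → 0.0000 [wait]  ⇒ S*(6)=57.7147
t_5: node(5,0) S=38.6278 payoff=46.8722 vs cont=46.3191 → 46.8722 [stop]  node(5,1) S=50.4844 payoff=35.0156 vs cont=34.4624 → 35.0156 [stop]  node(5,2) S=65.9805 payoff=19.5195 vs cont=20.0825 → 20.0825 [wait]  node(5,3) S=86.2329 payoff=0.0000 vs cont=7.5084 → 7.5084 [wait]  node(5,4) S=112.7017 payoff=0.0000 vs cont=1.3036 → 1.3036 [wait]  node(5,5) S=147.2951 payoff=0.0000 vs cont=0.0000 → 0.0000 [wait]  ⇒ S*(5)=50.4844
t_4: node(4,0) S=44.1600 payoff=41.3400 vs cont=40.7869 → 41.3400 [stop]  node(4,1) S=57.7147 payoff=27.7853 vs cont=27.5067 → 27.7853 [stop]  node(4,2) S=75.4300 payoff=10.0700 vs cont=13.8206 → 13.8206 [wait]  node(4,3) S=98.5829 payoff=0.0000 vs cont=4.4340 → 4.4340 [wait]  node(4,4) S=128.8426 payoff=0.0000 vs cont=0.6594 → 0.6594 [wait]  ⇒ S*(4)=57.7147
t_3: node(3,0) S=50.4844 payoff=35.0156 vs cont=34.4624 → 35.0156 [stop]  node(3,1) S=65.9805 payoff=19.5195 vs cont=20.7955 → 20.7955 [wait]  node(3,2) S=86.2329 payoff=0.0000 vs cont=9.1537 → 9.1537 [wait]  node(3,3) S=112.7017 payoff=0.0000 vs cont=2.5646 → 2.5646 [wait]  ⇒ S*(3)=50.4844
t_2: node(2,0) S=57.7147 payoff=27.7853 vs cont=27.8544 → 27.8544 [wait]  node(2,1) S=75.4300 payoff=10.0700 vs cont=14.9837 → 14.9837 [wait]  node(2,2) S=98.5829 payoff=0.0000 vs cont=5.8812 → 5.8812 [wait]  ⇒ S*(2)=-
t_1: node(1,0) S=65.9805 payoff=19.5195 vs cont=21.3976 → 21.3976 [wait]  node(1,1) S=86.2329 payoff=0.0000 vs cont=10.4478 → 10.4478 [wait]  ⇒ S*(1)=-
t_0: node(0,0) S=75.4300 payoff=10.0700 vs cont=15.9194 → 15.9194 [wait]  ⇒ S*(0)=-

price = 15.9194
boundary = - - - 50.4844 57.7147 50.4844 57.7147 65.9805
tree:
15.9194
21.3976 10.4478
27.8544 14.9837 5.8812
35.0156 20.7955 9.1537 2.5646
41.3400 27.7853 13.8206 4.4340 0.6594
46.8722 35.0156 20.0825 7.5084 1.3036 0.0000
51.7113 41.3400 27.7853 12.3585 2.5769 0.0000 0.0000
55.9442 46.8722 35.0156 19.5195 5.0941 0.0000 0.0000 0.0000
59.6469 51.7113 41.3400 27.7853 10.0700 0.0000 0.0000 0.0000 0.0000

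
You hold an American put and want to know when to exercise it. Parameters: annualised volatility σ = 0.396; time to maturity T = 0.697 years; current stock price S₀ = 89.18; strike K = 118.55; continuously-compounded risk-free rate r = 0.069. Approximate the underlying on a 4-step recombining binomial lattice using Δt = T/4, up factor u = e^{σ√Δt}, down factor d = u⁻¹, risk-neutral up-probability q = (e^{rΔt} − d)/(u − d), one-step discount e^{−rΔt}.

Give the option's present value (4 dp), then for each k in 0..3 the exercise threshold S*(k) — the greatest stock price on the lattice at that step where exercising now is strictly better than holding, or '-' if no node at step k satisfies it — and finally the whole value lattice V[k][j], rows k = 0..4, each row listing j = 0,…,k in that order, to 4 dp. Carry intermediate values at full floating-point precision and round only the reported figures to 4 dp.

price = 30.3429
boundary = - 75.5922 89.1800 75.5922
tree:
30.3429
42.9578 18.2240
54.4753 29.3700 7.3067
64.2379 42.9578 14.6491 0.0000
72.5131 54.4753 29.3700 0.0000 0.0000

params: Δt=0.17425 u=1.17975 d=0.84764 q=0.49519 e^(-rΔt)=0.98805
t_4 payoffs: 72.5131 54.4753 29.3700 0.0000 0.0000
t_3: node(3,0) S=54.3121 payoff=64.2379 vs cont=62.8211 → 64.2379 [stop]  node(3,1) S=75.5922 payoff=42.9578 vs cont=41.5409 → 42.9578 [stop]  node(3,2) S=105.2102 payoff=13.3398 vs cont=14.6491 → 14.6491 [wait]  node(3,3) S=146.4328 payoff=0.0000 vs cont=0.0000 → 0.0000 [wait]  ⇒ S*(3)=75.5922
t_2: node(2,0) S=64.0747 payoff=54.4753 vs cont=53.0584 → 54.4753 [stop]  node(2,1) S=89.1800 payoff=29.3700 vs cont=28.5938 → 29.3700 [stop]  node(2,2) S=124.1218 payoff=0.0000 vs cont=7.3067 → 7.3067 [wait]  ⇒ S*(2)=89.1800
t_1: node(1,0) S=75.5922 payoff=42.9578 vs cont=41.5409 → 42.9578 [stop]  node(1,1) S=105.2102 payoff=13.3398 vs cont=18.2240 → 18.2240 [wait]  ⇒ S*(1)=75.5922
t_0: node(0,0) S=89.1800 payoff=29.3700 vs cont=30.3429 → 30.3429 [wait]  ⇒ S*(0)=-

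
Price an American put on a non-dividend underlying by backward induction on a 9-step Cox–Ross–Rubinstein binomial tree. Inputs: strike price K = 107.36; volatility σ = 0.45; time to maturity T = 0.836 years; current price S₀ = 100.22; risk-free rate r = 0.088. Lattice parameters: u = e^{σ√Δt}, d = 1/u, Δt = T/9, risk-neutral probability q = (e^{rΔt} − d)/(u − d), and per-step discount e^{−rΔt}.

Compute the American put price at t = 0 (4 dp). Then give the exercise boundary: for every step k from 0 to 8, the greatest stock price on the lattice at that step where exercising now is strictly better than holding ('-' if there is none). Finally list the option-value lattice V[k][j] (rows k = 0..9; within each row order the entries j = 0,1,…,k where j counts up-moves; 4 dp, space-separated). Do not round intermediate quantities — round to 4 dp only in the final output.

price = 17.3025
boundary = - - - 66.4147 57.9030 66.4147 76.1777 66.4147 76.1777
tree:
17.3025
23.7765 10.9999
31.7086 16.0972 5.9942
40.9453 22.8329 9.5083 2.5169
49.4570 31.2276 14.6672 4.4153 0.6264
56.8778 40.9453 21.8543 7.5952 1.2520 0.0000
63.3476 49.4570 31.1823 12.7225 2.5025 0.0000 0.0000
68.9883 56.8778 40.9453 20.5151 5.0020 0.0000 0.0000 0.0000
73.9060 63.3476 49.4570 31.1823 9.9981 0.0000 0.0000 0.0000 0.0000
78.1935 68.9883 56.8778 40.9453 19.9842 0.0000 0.0000 0.0000 0.0000 0.0000

Δt=0.09289  u=1.14700  d=0.87184  q=0.49560  discount=0.99186
step 9 (expiry): payoffs max(K−S,0) = 78.1935 68.9883 56.8778 40.9453 19.9842 0.0000 0.0000 0.0000 0.0000 0.0000
step 8: (k=8,j=0): S=33.4540, (K−S)⁺=73.9060, hold=73.0320 ⇒ V=73.9060 exercise | (k=8,j=1): S=44.0124, (K−S)⁺=63.3476, hold=62.4736 ⇒ V=63.3476 exercise | (k=8,j=2): S=57.9030, (K−S)⁺=49.4570, hold=48.5830 ⇒ V=49.4570 exercise | (k=8,j=3): S=76.1777, (K−S)⁺=31.1823, hold=30.3083 ⇒ V=31.1823 exercise | (k=8,j=4): S=100.2200, (K−S)⁺=7.1400, hold=9.9981 ⇒ V=9.9981 continue | (k=8,j=5): S=131.8503, (K−S)⁺=0.0000, hold=0.0000 ⇒ V=0.0000 continue | (k=8,j=6): S=173.4633, (K−S)⁺=0.0000, hold=0.0000 ⇒ V=0.0000 continue | (k=8,j=7): S=228.2097, (K−S)⁺=0.0000, hold=0.0000 ⇒ V=0.0000 continue | (k=8,j=8): S=300.2346, (K−S)⁺=0.0000, hold=0.0000 ⇒ V=0.0000 continue  boundary S*=76.1777
step 7: (k=7,j=0): S=38.3717, (K−S)⁺=68.9883, hold=68.1143 ⇒ V=68.9883 exercise | (k=7,j=1): S=50.4822, (K−S)⁺=56.8778, hold=56.0038 ⇒ V=56.8778 exercise | (k=7,j=2): S=66.4147, (K−S)⁺=40.9453, hold=40.0712 ⇒ V=40.9453 exercise | (k=7,j=3): S=87.3758, (K−S)⁺=19.9842, hold=20.5151 ⇒ V=20.5151 continue | (k=7,j=4): S=114.9523, (K−S)⁺=0.0000, hold=5.0020 ⇒ V=5.0020 continue | (k=7,j=5): S=151.2322, (K−S)⁺=0.0000, hold=0.0000 ⇒ V=0.0000 continue | (k=7,j=6): S=198.9623, (K−S)⁺=0.0000, hold=0.0000 ⇒ V=0.0000 continue | (k=7,j=7): S=261.7565, (K−S)⁺=0.0000, hold=0.0000 ⇒ V=0.0000 continue  boundary S*=66.4147
step 6: (k=6,j=0): S=44.0124, (K−S)⁺=63.3476, hold=62.4736 ⇒ V=63.3476 exercise | (k=6,j=1): S=57.9030, (K−S)⁺=49.4570, hold=48.5830 ⇒ V=49.4570 exercise | (k=6,j=2): S=76.1777, (K−S)⁺=31.1823, hold=30.5693 ⇒ V=31.1823 exercise | (k=6,j=3): S=100.2200, (K−S)⁺=7.1400, hold=12.7225 ⇒ V=12.7225 continue | (k=6,j=4): S=131.8503, (K−S)⁺=0.0000, hold=2.5025 ⇒ V=2.5025 continue | (k=6,j=5): S=173.4633, (K−S)⁺=0.0000, hold=0.0000 ⇒ V=0.0000 continue | (k=6,j=6): S=228.2097, (K−S)⁺=0.0000, hold=0.0000 ⇒ V=0.0000 continue  boundary S*=76.1777
step 5: (k=5,j=0): S=50.4822, (K−S)⁺=56.8778, hold=56.0038 ⇒ V=56.8778 exercise | (k=5,j=1): S=66.4147, (K−S)⁺=40.9453, hold=40.0712 ⇒ V=40.9453 exercise | (k=5,j=2): S=87.3758, (K−S)⁺=19.9842, hold=21.8543 ⇒ V=21.8543 continue | (k=5,j=3): S=114.9523, (K−S)⁺=0.0000, hold=7.5952 ⇒ V=7.5952 continue | (k=5,j=4): S=151.2322, (K−S)⁺=0.0000, hold=1.2520 ⇒ V=1.2520 continue | (k=5,j=5): S=198.9623, (K−S)⁺=0.0000, hold=0.0000 ⇒ V=0.0000 continue  boundary S*=66.4147
step 4: (k=4,j=0): S=57.9030, (K−S)⁺=49.4570, hold=48.5830 ⇒ V=49.4570 exercise | (k=4,j=1): S=76.1777, (K−S)⁺=31.1823, hold=31.2276 ⇒ V=31.2276 continue | (k=4,j=2): S=100.2200, (K−S)⁺=7.1400, hold=14.6672 ⇒ V=14.6672 continue | (k=4,j=3): S=131.8503, (K−S)⁺=0.0000, hold=4.4153 ⇒ V=4.4153 continue | (k=4,j=4): S=173.4633, (K−S)⁺=0.0000, hold=0.6264 ⇒ V=0.6264 continue  boundary S*=57.9030
step 3: (k=3,j=0): S=66.4147, (K−S)⁺=40.9453, hold=40.0935 ⇒ V=40.9453 exercise | (k=3,j=1): S=87.3758, (K−S)⁺=19.9842, hold=22.8329 ⇒ V=22.8329 continue | (k=3,j=2): S=114.9523, (K−S)⁺=0.0000, hold=9.5083 ⇒ V=9.5083 continue | (k=3,j=3): S=151.2322, (K−S)⁺=0.0000, hold=2.5169 ⇒ V=2.5169 continue  boundary S*=66.4147
step 2: (k=2,j=0): S=76.1777, (K−S)⁺=31.1823, hold=31.7086 ⇒ V=31.7086 continue | (k=2,j=1): S=100.2200, (K−S)⁺=7.1400, hold=16.0972 ⇒ V=16.0972 continue | (k=2,j=2): S=131.8503, (K−S)⁺=0.0000, hold=5.9942 ⇒ V=5.9942 continue  boundary S*=-
step 1: (k=1,j=0): S=87.3758, (K−S)⁺=19.9842, hold=23.7765 ⇒ V=23.7765 continue | (k=1,j=1): S=114.9523, (K−S)⁺=0.0000, hold=10.9999 ⇒ V=10.9999 continue  boundary S*=-
step 0: (k=0,j=0): S=100.2200, (K−S)⁺=7.1400, hold=17.3025 ⇒ V=17.3025 continue  boundary S*=-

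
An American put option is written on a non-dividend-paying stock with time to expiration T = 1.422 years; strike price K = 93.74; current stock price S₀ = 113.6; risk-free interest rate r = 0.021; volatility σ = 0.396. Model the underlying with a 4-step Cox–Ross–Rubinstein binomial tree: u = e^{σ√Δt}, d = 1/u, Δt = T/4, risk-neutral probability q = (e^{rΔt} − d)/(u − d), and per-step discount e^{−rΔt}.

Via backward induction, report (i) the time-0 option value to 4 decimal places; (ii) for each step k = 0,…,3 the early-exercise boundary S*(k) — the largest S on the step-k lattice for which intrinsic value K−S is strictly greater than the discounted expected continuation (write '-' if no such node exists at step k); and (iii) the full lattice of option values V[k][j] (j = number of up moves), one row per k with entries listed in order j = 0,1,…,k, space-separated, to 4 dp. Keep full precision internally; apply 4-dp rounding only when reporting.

Δt=0.35550  u=1.26631  d=0.78969  q=0.45697  discount=0.99256
step 4 (expiry): payoffs max(K−S,0) = 49.5613 22.8972 0.0000 0.0000 0.0000
step 3: (k=3,j=0): S=55.9441, (K−S)⁺=37.7959, hold=37.0987 ⇒ V=37.7959 exercise | (k=3,j=1): S=89.7092, (K−S)⁺=4.0308, hold=12.3415 ⇒ V=12.3415 continue | (k=3,j=2): S=143.8533, (K−S)⁺=0.0000, hold=0.0000 ⇒ V=0.0000 continue | (k=3,j=3): S=230.6761, (K−S)⁺=0.0000, hold=0.0000 ⇒ V=0.0000 continue  boundary S*=55.9441
step 2: (k=2,j=0): S=70.8428, (K−S)⁺=22.8972, hold=25.9695 ⇒ V=25.9695 continue | (k=2,j=1): S=113.6000, (K−S)⁺=0.0000, hold=6.6520 ⇒ V=6.6520 continue | (k=2,j=2): S=182.1634, (K−S)⁺=0.0000, hold=0.0000 ⇒ V=0.0000 continue  boundary S*=-
step 1: (k=1,j=0): S=89.7092, (K−S)⁺=4.0308, hold=17.0145 ⇒ V=17.0145 continue | (k=1,j=1): S=143.8533, (K−S)⁺=0.0000, hold=3.5854 ⇒ V=3.5854 continue  boundary S*=-
step 0: (k=0,j=0): S=113.6000, (K−S)⁺=0.0000, hold=10.7969 ⇒ V=10.7969 continue  boundary S*=-

price = 10.7969
boundary = - - - 55.9441
tree:
10.7969
17.0145 3.5854
25.9695 6.6520 0.0000
37.7959 12.3415 0.0000 0.0000
49.5613 22.8972 0.0000 0.0000 0.0000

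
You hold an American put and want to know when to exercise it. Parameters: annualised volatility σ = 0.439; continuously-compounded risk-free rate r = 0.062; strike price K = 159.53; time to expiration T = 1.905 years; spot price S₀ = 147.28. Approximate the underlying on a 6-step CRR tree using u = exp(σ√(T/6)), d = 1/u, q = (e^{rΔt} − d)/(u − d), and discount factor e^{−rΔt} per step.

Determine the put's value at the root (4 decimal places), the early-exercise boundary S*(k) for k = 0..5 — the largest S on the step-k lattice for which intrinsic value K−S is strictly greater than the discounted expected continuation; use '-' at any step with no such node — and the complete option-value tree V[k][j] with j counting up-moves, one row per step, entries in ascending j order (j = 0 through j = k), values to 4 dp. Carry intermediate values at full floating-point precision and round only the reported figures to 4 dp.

price = 35.0808
boundary = - - 89.8020 70.1225 89.8020 115.0045
tree:
35.0808
50.3454 19.8861
69.7280 31.2925 8.2687
89.4075 47.7309 14.6597 1.6401
104.7744 69.7280 25.7171 3.2060 0.0000
116.7737 89.4075 44.5255 6.2669 0.0000 0.0000
126.1435 104.7744 69.7280 12.2500 0.0000 0.0000 0.0000

Δt=0.31750, u=1.28065, d=0.78086, q=0.47825, disc=e^(-rΔt)=0.98051
k=6 terminal: V=max(K-S,0) → 126.1435 104.7744 69.7280 12.2500 0.0000 0.0000 0.0000
k=5: j=0 S=42.7563 intr=116.7737 cont=113.6641 V=116.7737[EX]; j=1 S=70.1225 intr=89.4075 cont=86.2979 V=89.4075[EX]; j=2 S=115.0045 intr=44.5255 cont=41.4158 V=44.5255[EX]; j=3 S=188.6134 intr=0.0000 cont=6.2669 V=6.2669[hold]; j=4 S=309.3358 intr=0.0000 cont=0.0000 V=0.0000[hold]; j=5 S=507.3267 intr=0.0000 cont=0.0000 V=0.0000[hold]  S*(5)=115.0045
k=4: j=0 S=54.7556 intr=104.7744 cont=101.6648 V=104.7744[EX]; j=1 S=89.8020 intr=69.7280 cont=66.6183 V=69.7280[EX]; j=2 S=147.2800 intr=12.2500 cont=25.7171 V=25.7171[hold]; j=3 S=241.5468 intr=0.0000 cont=3.2060 V=3.2060[hold]; j=4 S=396.1493 intr=0.0000 cont=0.0000 V=0.0000[hold]  S*(4)=89.8020
k=3: j=0 S=70.1225 intr=89.4075 cont=86.2979 V=89.4075[EX]; j=1 S=115.0045 intr=44.5255 cont=47.7309 V=47.7309[hold]; j=2 S=188.6134 intr=0.0000 cont=14.6597 V=14.6597[hold]; j=3 S=309.3358 intr=0.0000 cont=1.6401 V=1.6401[hold]  S*(3)=70.1225
k=2: j=0 S=89.8020 intr=69.7280 cont=68.1214 V=69.7280[EX]; j=1 S=147.2800 intr=12.2500 cont=31.2925 V=31.2925[hold]; j=2 S=241.5468 intr=0.0000 cont=8.2687 V=8.2687[hold]  S*(2)=89.8020
k=1: j=0 S=115.0045 intr=44.5255 cont=50.3454 V=50.3454[hold]; j=1 S=188.6134 intr=0.0000 cont=19.8861 V=19.8861[hold]  S*(1)=-
k=0: j=0 S=147.2800 intr=12.2500 cont=35.0808 V=35.0808[hold]  S*(0)=-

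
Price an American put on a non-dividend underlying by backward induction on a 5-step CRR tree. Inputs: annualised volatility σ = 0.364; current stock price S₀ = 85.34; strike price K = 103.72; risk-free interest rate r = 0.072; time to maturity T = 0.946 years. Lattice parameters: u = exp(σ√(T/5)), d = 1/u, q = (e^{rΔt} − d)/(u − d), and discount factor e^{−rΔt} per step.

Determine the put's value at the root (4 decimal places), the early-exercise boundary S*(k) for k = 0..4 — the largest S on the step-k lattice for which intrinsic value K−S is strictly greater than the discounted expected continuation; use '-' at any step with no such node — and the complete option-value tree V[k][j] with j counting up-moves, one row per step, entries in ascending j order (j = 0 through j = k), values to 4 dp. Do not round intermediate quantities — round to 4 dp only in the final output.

price = 21.3019
boundary = - 72.8435 62.1769 72.8435 85.3400
tree:
21.3019
30.8765 12.4455
41.5431 20.0419 5.2977
50.6477 30.8765 9.9095 0.8966
58.4192 41.5431 18.3800 1.8312 0.0000
65.0526 50.6477 30.8765 3.7397 0.0000 0.0000

params: Δt=0.18920 u=1.17155 d=0.85357 q=0.50363 e^(-rΔt)=0.98647
t_5 payoffs: 65.0526 50.6477 30.8765 3.7397 0.0000 0.0000
t_4: node(4,0) S=45.3008 payoff=58.4192 vs cont=57.0158 → 58.4192 [stop]  node(4,1) S=62.1769 payoff=41.5431 vs cont=40.1397 → 41.5431 [stop]  node(4,2) S=85.3400 payoff=18.3800 vs cont=16.9767 → 18.3800 [stop]  node(4,3) S=117.1321 payoff=0.0000 vs cont=1.8312 → 1.8312 [wait]  node(4,4) S=160.7679 payoff=0.0000 vs cont=0.0000 → 0.0000 [wait]  ⇒ S*(4)=85.3400
t_3: node(3,0) S=53.0723 payoff=50.6477 vs cont=49.2444 → 50.6477 [stop]  node(3,1) S=72.8435 payoff=30.8765 vs cont=29.4731 → 30.8765 [stop]  node(3,2) S=99.9803 payoff=3.7397 vs cont=9.9095 → 9.9095 [wait]  node(3,3) S=137.2264 payoff=0.0000 vs cont=0.8966 → 0.8966 [wait]  ⇒ S*(3)=72.8435
t_2: node(2,0) S=62.1769 payoff=41.5431 vs cont=40.1397 → 41.5431 [stop]  node(2,1) S=85.3400 payoff=18.3800 vs cont=20.0419 → 20.0419 [wait]  node(2,2) S=117.1321 payoff=0.0000 vs cont=5.2977 → 5.2977 [wait]  ⇒ S*(2)=62.1769
t_1: node(1,0) S=72.8435 payoff=30.8765 vs cont=30.2988 → 30.8765 [stop]  node(1,1) S=99.9803 payoff=3.7397 vs cont=12.4455 → 12.4455 [wait]  ⇒ S*(1)=72.8435
t_0: node(0,0) S=85.3400 payoff=18.3800 vs cont=21.3019 → 21.3019 [wait]  ⇒ S*(0)=-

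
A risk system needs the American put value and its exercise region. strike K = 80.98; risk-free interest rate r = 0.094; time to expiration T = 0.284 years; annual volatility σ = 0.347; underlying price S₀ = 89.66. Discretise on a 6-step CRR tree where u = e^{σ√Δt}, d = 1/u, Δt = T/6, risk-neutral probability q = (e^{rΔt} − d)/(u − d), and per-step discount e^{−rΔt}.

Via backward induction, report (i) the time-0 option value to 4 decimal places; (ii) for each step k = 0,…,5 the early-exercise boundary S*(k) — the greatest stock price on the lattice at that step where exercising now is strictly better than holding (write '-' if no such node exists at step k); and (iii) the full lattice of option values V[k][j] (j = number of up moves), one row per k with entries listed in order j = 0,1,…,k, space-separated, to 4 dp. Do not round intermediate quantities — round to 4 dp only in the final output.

Δt=0.04733, u=1.07842, d=0.92729, q=0.51064, disc=e^(-rΔt)=0.99556
k=6 terminal: V=max(K-S,0) → 23.9795 14.6894 3.8851 0.0000 0.0000 0.0000 0.0000
k=5: j=0 S=61.4703 intr=19.5097 cont=19.1502 V=19.5097[EX]; j=1 S=71.4889 intr=9.4911 cont=9.1316 V=9.4911[EX]; j=2 S=83.1404 intr=0.0000 cont=1.8928 V=1.8928[hold]; j=3 S=96.6909 intr=0.0000 cont=0.0000 V=0.0000[hold]; j=4 S=112.4498 intr=0.0000 cont=0.0000 V=0.0000[hold]; j=5 S=130.7772 intr=0.0000 cont=0.0000 V=0.0000[hold]  S*(5)=71.4889
k=4: j=0 S=66.2906 intr=14.6894 cont=14.3299 V=14.6894[EX]; j=1 S=77.0949 intr=3.8851 cont=5.5862 V=5.5862[hold]; j=2 S=89.6600 intr=0.0000 cont=0.9221 V=0.9221[hold]; j=3 S=104.2731 intr=0.0000 cont=0.0000 V=0.0000[hold]; j=4 S=121.2678 intr=0.0000 cont=0.0000 V=0.0000[hold]  S*(4)=66.2906
k=3: j=0 S=71.4889 intr=9.4911 cont=9.9963 V=9.9963[hold]; j=1 S=83.1404 intr=0.0000 cont=3.1903 V=3.1903[hold]; j=2 S=96.6909 intr=0.0000 cont=0.4493 V=0.4493[hold]; j=3 S=112.4498 intr=0.0000 cont=0.0000 V=0.0000[hold]  S*(3)=-
k=2: j=0 S=77.0949 intr=3.8851 cont=6.4919 V=6.4919[hold]; j=1 S=89.6600 intr=0.0000 cont=1.7827 V=1.7827[hold]; j=2 S=104.2731 intr=0.0000 cont=0.2189 V=0.2189[hold]  S*(2)=-
k=1: j=0 S=83.1404 intr=0.0000 cont=4.0690 V=4.0690[hold]; j=1 S=96.6909 intr=0.0000 cont=0.9798 V=0.9798[hold]  S*(1)=-
k=0: j=0 S=89.6600 intr=0.0000 cont=2.4805 V=2.4805[hold]  S*(0)=-

price = 2.4805
boundary = - - - - 66.2906 71.4889
tree:
2.4805
4.0690 0.9798
6.4919 1.7827 0.2189
9.9963 3.1903 0.4493 0.0000
14.6894 5.5862 0.9221 0.0000 0.0000
19.5097 9.4911 1.8928 0.0000 0.0000 0.0000
23.9795 14.6894 3.8851 0.0000 0.0000 0.0000 0.0000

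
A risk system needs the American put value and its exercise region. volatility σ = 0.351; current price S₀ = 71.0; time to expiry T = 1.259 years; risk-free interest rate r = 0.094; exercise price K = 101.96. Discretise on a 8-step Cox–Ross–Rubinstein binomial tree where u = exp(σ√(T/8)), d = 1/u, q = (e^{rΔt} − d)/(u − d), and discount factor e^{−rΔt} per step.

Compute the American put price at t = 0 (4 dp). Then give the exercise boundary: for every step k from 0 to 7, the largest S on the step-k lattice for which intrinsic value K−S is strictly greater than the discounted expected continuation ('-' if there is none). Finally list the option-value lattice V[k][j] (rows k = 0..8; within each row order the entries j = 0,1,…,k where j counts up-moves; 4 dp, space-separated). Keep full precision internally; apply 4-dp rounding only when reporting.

price = 30.9600
boundary = 71.0000 61.7711 71.0000 61.7711 71.0000 61.7711 71.0000 81.6077
tree:
30.9600
40.1889 21.9538
48.2181 30.9600 14.2242
55.2037 40.1889 21.3712 7.9983
61.2813 48.2181 30.9600 13.0839 3.5071
66.5688 55.2037 40.1889 20.6292 6.4556 0.8709
71.1691 61.2813 48.2181 30.9600 11.6317 1.8360 0.0000
75.1714 66.5688 55.2037 40.1889 20.3523 3.8705 0.0000 0.0000
78.6535 71.1691 61.2813 48.2181 30.9600 8.1598 0.0000 0.0000 0.0000

Δt=0.15737, u=1.14940, d=0.87002, q=0.51859, disc=e^(-rΔt)=0.98532
k=8 terminal: V=max(K-S,0) → 78.6535 71.1691 61.2813 48.2181 30.9600 8.1598 0.0000 0.0000 0.0000
k=7: j=0 S=26.7886 intr=75.1714 cont=73.6742 V=75.1714[EX]; j=1 S=35.3912 intr=66.5688 cont=65.0716 V=66.5688[EX]; j=2 S=46.7563 intr=55.2037 cont=53.7065 V=55.2037[EX]; j=3 S=61.7711 intr=40.1889 cont=38.6916 V=40.1889[EX]; j=4 S=81.6077 intr=20.3523 cont=18.8551 V=20.3523[EX]; j=5 S=107.8143 intr=0.0000 cont=3.8705 V=3.8705[hold]; j=6 S=142.4367 intr=0.0000 cont=0.0000 V=0.0000[hold]; j=7 S=188.1773 intr=0.0000 cont=0.0000 V=0.0000[hold]  S*(7)=81.6077
k=6: j=0 S=30.7909 intr=71.1691 cont=69.6719 V=71.1691[EX]; j=1 S=40.6787 intr=61.2813 cont=59.7840 V=61.2813[EX]; j=2 S=53.7419 intr=48.2181 cont=46.7209 V=48.2181[EX]; j=3 S=71.0000 intr=30.9600 cont=29.4628 V=30.9600[EX]; j=4 S=93.8002 intr=8.1598 cont=11.6317 V=11.6317[hold]; j=5 S=123.9222 intr=0.0000 cont=1.8360 V=1.8360[hold]; j=6 S=163.7173 intr=0.0000 cont=0.0000 V=0.0000[hold]  S*(6)=71.0000
k=5: j=0 S=35.3912 intr=66.5688 cont=65.0716 V=66.5688[EX]; j=1 S=46.7563 intr=55.2037 cont=53.7065 V=55.2037[EX]; j=2 S=61.7711 intr=40.1889 cont=38.6916 V=40.1889[EX]; j=3 S=81.6077 intr=20.3523 cont=20.6292 V=20.6292[hold]; j=4 S=107.8143 intr=0.0000 cont=6.4556 V=6.4556[hold]; j=5 S=142.4367 intr=0.0000 cont=0.8709 V=0.8709[hold]  S*(5)=61.7711
k=4: j=0 S=40.6787 intr=61.2813 cont=59.7840 V=61.2813[EX]; j=1 S=53.7419 intr=48.2181 cont=46.7209 V=48.2181[EX]; j=2 S=71.0000 intr=30.9600 cont=29.6042 V=30.9600[EX]; j=3 S=93.8002 intr=8.1598 cont=13.0839 V=13.0839[hold]; j=4 S=123.9222 intr=0.0000 cont=3.5071 V=3.5071[hold]  S*(4)=71.0000
k=3: j=0 S=46.7563 intr=55.2037 cont=53.7065 V=55.2037[EX]; j=1 S=61.7711 intr=40.1889 cont=38.6916 V=40.1889[EX]; j=2 S=81.6077 intr=20.3523 cont=21.3712 V=21.3712[hold]; j=3 S=107.8143 intr=0.0000 cont=7.9983 V=7.9983[hold]  S*(3)=61.7711
k=2: j=0 S=53.7419 intr=48.2181 cont=46.7209 V=48.2181[EX]; j=1 S=71.0000 intr=30.9600 cont=29.9834 V=30.9600[EX]; j=2 S=93.8002 intr=8.1598 cont=14.2242 V=14.2242[hold]  S*(2)=71.0000
k=1: j=0 S=61.7711 intr=40.1889 cont=38.6916 V=40.1889[EX]; j=1 S=81.6077 intr=20.3523 cont=21.9538 V=21.9538[hold]  S*(1)=61.7711
k=0: j=0 S=71.0000 intr=30.9600 cont=30.2811 V=30.9600[EX]  S*(0)=71.0000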